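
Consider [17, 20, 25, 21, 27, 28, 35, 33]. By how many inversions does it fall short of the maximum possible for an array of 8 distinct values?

26 inversions short

Maximum inversions for 8 distinct elements is C(8, 2) = 8·7/2 = 28.
Current inversions — for each element, count later smaller elements:
17: 0
20: 0
25: 1
21: 0
27: 0
28: 0
35: 1
33: 0
Current total: 0 + 0 + 1 + 0 + 0 + 0 + 1 + 0 = 2
Shortfall: 28 − 2 = 26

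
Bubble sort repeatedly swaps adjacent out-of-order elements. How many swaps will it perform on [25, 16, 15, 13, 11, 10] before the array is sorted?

Each adjacent swap fixes exactly one inversion, so the minimum swap count equals the number of inversions.
Count inversions — for each element, later elements that are smaller:
25: 16, 15, 13, 11, 10 → 5
16: 15, 13, 11, 10 → 4
15: 13, 11, 10 → 3
13: 11, 10 → 2
11: 10 → 1
10: none → 0
Total inversions: 5 + 4 + 3 + 2 + 1 + 0 = 15

15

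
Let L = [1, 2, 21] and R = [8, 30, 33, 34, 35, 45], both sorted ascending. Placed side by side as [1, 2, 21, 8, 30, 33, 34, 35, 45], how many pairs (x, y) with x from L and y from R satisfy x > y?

Count, for every r in R, how many entries of L exceed r:
r = 8: 21 → 1
r = 30: none → 0
r = 33: none → 0
r = 34: none → 0
r = 35: none → 0
r = 45: none → 0
Cross-inversions: 1 + 0 + 0 + 0 + 0 + 0 = 1

There is 1 split inversion.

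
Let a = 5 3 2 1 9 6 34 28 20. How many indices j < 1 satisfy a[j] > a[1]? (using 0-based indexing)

1

The element at index 1 is 3.
Elements before it: 5
Those larger than 3: 5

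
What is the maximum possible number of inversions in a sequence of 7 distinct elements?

21

The maximum occurs when the array is in strictly decreasing order: every one of the C(7, 2) pairs is inverted.
C(7, 2) = 7·6/2 = 21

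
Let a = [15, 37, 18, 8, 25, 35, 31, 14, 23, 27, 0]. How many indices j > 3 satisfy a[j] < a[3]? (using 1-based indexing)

3 such elements

The element at index 3 is 18.
Elements after it: 8, 25, 35, 31, 14, 23, 27, 0
Those smaller than 18: 8, 14, 0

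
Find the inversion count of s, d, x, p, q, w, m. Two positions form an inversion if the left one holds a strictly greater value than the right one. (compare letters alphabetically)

11

Element-by-element contributions:
s: 4
d: 0
x: 4
p: 1
q: 1
w: 1
m: 0
Sum: 4 + 0 + 4 + 1 + 1 + 1 + 0 = 11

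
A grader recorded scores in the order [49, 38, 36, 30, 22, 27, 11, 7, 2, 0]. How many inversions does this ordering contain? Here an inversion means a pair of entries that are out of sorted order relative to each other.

Out-of-order pairs: 44

For each element, count later entries that are smaller:
49 → 38, 36, 30, 22, 27, 11, 7, 2, 0 → 9
38 → 36, 30, 22, 27, 11, 7, 2, 0 → 8
36 → 30, 22, 27, 11, 7, 2, 0 → 7
30 → 22, 27, 11, 7, 2, 0 → 6
22 → 11, 7, 2, 0 → 4
27 → 11, 7, 2, 0 → 4
11 → 7, 2, 0 → 3
7 → 2, 0 → 2
2 → 0 → 1
0 → none → 0
Sum: 9 + 8 + 7 + 6 + 4 + 4 + 3 + 2 + 1 + 0 = 44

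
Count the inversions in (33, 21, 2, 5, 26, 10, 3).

14 inversions

For each element, count later entries that are smaller:
33: 6
21: 4
2: 0
5: 1
26: 2
10: 1
3: 0
Sum: 6 + 4 + 0 + 1 + 2 + 1 + 0 = 14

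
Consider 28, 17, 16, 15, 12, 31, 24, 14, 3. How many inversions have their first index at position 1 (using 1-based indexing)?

The element at index 1 is 28.
Elements after it: 17, 16, 15, 12, 31, 24, 14, 3
Those smaller than 28: 17, 16, 15, 12, 24, 14, 3

7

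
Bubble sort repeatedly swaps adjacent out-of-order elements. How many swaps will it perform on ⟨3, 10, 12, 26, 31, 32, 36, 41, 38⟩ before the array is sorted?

Minimum adjacent swaps = number of inversions (each swap of adjacent out-of-order elements removes one inversion and no swap can remove more).
Count inversions — for each element, later elements that are smaller:
3: none → 0
10: none → 0
12: none → 0
26: none → 0
31: none → 0
32: none → 0
36: none → 0
41: 38 → 1
38: none → 0
Total inversions: 0 + 0 + 0 + 0 + 0 + 0 + 0 + 1 + 0 = 1

1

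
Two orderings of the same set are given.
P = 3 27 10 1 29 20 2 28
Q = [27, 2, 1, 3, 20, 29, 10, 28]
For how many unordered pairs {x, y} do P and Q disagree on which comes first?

Assign each item its position (1..8) in the first ordering, then rewrite the second ordering as that position sequence:
positions: 3→1, 27→2, 10→3, 1→4, 29→5, 20→6, 2→7, 28→8
second ordering as positions: [2, 7, 4, 1, 6, 5, 3, 8]
Discordant pairs = inversions in this position sequence.
2: 1 → 1
7: 4, 1, 6, 5, 3 → 5
4: 1, 3 → 2
1: 0
6: 5, 3 → 2
5: 3 → 1
3: 0
8: 0
Total: 1 + 5 + 2 + 0 + 2 + 1 + 0 + 0 = 11

11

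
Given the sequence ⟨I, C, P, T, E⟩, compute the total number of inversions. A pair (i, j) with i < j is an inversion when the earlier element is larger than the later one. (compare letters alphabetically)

4

Sweep left to right; for each value list the smaller values that follow it:
I → C, E → 2
C → none → 0
P → E → 1
T → E → 1
E → none → 0
Sum: 2 + 0 + 1 + 1 + 0 = 4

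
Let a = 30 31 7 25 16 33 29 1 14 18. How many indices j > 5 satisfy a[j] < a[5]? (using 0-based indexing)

4 such elements

The element at index 5 is 33.
Elements after it: 29, 1, 14, 18
Those smaller than 33: 29, 1, 14, 18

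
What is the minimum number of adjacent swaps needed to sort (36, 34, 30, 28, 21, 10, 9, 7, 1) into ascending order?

Each adjacent swap fixes exactly one inversion, so the minimum swap count equals the number of inversions.
Count inversions — for each element, later elements that are smaller:
36: 34, 30, 28, 21, 10, 9, 7, 1 → 8
34: 30, 28, 21, 10, 9, 7, 1 → 7
30: 28, 21, 10, 9, 7, 1 → 6
28: 21, 10, 9, 7, 1 → 5
21: 10, 9, 7, 1 → 4
10: 9, 7, 1 → 3
9: 7, 1 → 2
7: 1 → 1
1: none → 0
Total inversions: 8 + 7 + 6 + 5 + 4 + 3 + 2 + 1 + 0 = 36

Swaps: 36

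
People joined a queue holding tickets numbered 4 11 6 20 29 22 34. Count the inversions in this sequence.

2

Element-by-element contributions:
4 → none → 0
11 → 6 → 1
6 → none → 0
20 → none → 0
29 → 22 → 1
22 → none → 0
34 → none → 0
Sum: 0 + 1 + 0 + 0 + 1 + 0 + 0 = 2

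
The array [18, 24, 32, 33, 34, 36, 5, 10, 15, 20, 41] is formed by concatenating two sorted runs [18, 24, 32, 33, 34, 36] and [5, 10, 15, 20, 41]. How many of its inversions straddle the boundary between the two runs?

23

For each element r of the right run, count left-run elements greater than r:
r = 5: 18, 24, 32, 33, 34, 36 → 6
r = 10: 18, 24, 32, 33, 34, 36 → 6
r = 15: 18, 24, 32, 33, 34, 36 → 6
r = 20: 24, 32, 33, 34, 36 → 5
r = 41: none → 0
Cross-inversions: 6 + 6 + 6 + 5 + 0 = 23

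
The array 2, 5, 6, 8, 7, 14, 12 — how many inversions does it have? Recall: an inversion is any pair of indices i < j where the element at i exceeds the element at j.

Count, for each position, how many later elements it exceeds:
2: 0
5: 0
6: 0
8: 1
7: 0
14: 1
12: 0
Sum: 0 + 0 + 0 + 1 + 0 + 1 + 0 = 2

2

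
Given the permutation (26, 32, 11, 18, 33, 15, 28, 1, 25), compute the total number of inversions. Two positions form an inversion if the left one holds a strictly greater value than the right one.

Element-by-element contributions:
26 → 11, 18, 15, 1, 25 → 5
32 → 11, 18, 15, 28, 1, 25 → 6
11 → 1 → 1
18 → 15, 1 → 2
33 → 15, 28, 1, 25 → 4
15 → 1 → 1
28 → 1, 25 → 2
1 → none → 0
25 → none → 0
Sum: 5 + 6 + 1 + 2 + 4 + 1 + 2 + 0 + 0 = 21

21 inversions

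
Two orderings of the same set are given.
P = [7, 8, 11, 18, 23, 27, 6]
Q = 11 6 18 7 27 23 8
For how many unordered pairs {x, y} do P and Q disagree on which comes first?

12

Assign each item its position (1..7) in the first ordering, then rewrite the second ordering as that position sequence:
positions: 7→1, 8→2, 11→3, 18→4, 23→5, 27→6, 6→7
second ordering as positions: [3, 7, 4, 1, 6, 5, 2]
Discordant pairs = inversions in this position sequence.
3: 1, 2 → 2
7: 4, 1, 6, 5, 2 → 5
4: 1, 2 → 2
1: 0
6: 5, 2 → 2
5: 2 → 1
2: 0
Total: 2 + 5 + 2 + 0 + 2 + 1 + 0 = 12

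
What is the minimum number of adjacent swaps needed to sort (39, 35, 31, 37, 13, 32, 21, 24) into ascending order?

Minimum adjacent swaps = number of inversions (each swap of adjacent out-of-order elements removes one inversion and no swap can remove more).
Count inversions — for each element, later elements that are smaller:
39: 35, 31, 37, 13, 32, 21, 24 → 7
35: 31, 13, 32, 21, 24 → 5
31: 13, 21, 24 → 3
37: 13, 32, 21, 24 → 4
13: none → 0
32: 21, 24 → 2
21: none → 0
24: none → 0
Total inversions: 7 + 5 + 3 + 4 + 0 + 2 + 0 + 0 = 21

21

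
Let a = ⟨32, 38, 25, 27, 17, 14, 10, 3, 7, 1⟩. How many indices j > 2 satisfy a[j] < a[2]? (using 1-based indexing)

8

The element at index 2 is 38.
Elements after it: 25, 27, 17, 14, 10, 3, 7, 1
Those smaller than 38: 25, 27, 17, 14, 10, 3, 7, 1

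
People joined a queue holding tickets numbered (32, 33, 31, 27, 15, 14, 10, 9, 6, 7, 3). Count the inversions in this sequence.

53

Element-by-element contributions:
32: 9
33: 9
31: 8
27: 7
15: 6
14: 5
10: 4
9: 3
6: 1
7: 1
3: 0
Sum: 9 + 9 + 8 + 7 + 6 + 5 + 4 + 3 + 1 + 1 + 0 = 53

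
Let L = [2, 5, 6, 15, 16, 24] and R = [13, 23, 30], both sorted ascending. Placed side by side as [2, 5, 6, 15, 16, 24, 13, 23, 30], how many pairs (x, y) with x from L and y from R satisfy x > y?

For each element r of the right run, count left-run elements greater than r:
r = 13: 15, 16, 24 → 3
r = 23: 24 → 1
r = 30: none → 0
Cross-inversions: 3 + 1 + 0 = 4

4 cross-inversions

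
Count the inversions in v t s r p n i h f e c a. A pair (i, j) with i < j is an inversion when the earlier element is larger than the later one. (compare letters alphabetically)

Sweep left to right; for each value list the smaller values that follow it:
v → t, s, r, p, n, i, h, f, e, c, a → 11
t → s, r, p, n, i, h, f, e, c, a → 10
s → r, p, n, i, h, f, e, c, a → 9
r → p, n, i, h, f, e, c, a → 8
p → n, i, h, f, e, c, a → 7
n → i, h, f, e, c, a → 6
i → h, f, e, c, a → 5
h → f, e, c, a → 4
f → e, c, a → 3
e → c, a → 2
c → a → 1
a → none → 0
Sum: 11 + 10 + 9 + 8 + 7 + 6 + 5 + 4 + 3 + 2 + 1 + 0 = 66

66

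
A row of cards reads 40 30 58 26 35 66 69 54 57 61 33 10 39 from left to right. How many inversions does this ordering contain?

Count, for each position, how many later elements it exceeds:
40: 6
30: 2
58: 7
26: 1
35: 2
66: 6
69: 6
54: 3
57: 3
61: 3
33: 1
10: 0
39: 0
Sum: 6 + 2 + 7 + 1 + 2 + 6 + 6 + 3 + 3 + 3 + 1 + 0 + 0 = 40

40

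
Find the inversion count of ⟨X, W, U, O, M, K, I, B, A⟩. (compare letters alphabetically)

Sweep left to right; for each value list the smaller values that follow it:
X → W, U, O, M, K, I, B, A → 8
W → U, O, M, K, I, B, A → 7
U → O, M, K, I, B, A → 6
O → M, K, I, B, A → 5
M → K, I, B, A → 4
K → I, B, A → 3
I → B, A → 2
B → A → 1
A → none → 0
Sum: 8 + 7 + 6 + 5 + 4 + 3 + 2 + 1 + 0 = 36

36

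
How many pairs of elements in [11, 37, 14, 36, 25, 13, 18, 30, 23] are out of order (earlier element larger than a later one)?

Element-by-element contributions:
11 → none → 0
37 → 14, 36, 25, 13, 18, 30, 23 → 7
14 → 13 → 1
36 → 25, 13, 18, 30, 23 → 5
25 → 13, 18, 23 → 3
13 → none → 0
18 → none → 0
30 → 23 → 1
23 → none → 0
Sum: 0 + 7 + 1 + 5 + 3 + 0 + 0 + 1 + 0 = 17

17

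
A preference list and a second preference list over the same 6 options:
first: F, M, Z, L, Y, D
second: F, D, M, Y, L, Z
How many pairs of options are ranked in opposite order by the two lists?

7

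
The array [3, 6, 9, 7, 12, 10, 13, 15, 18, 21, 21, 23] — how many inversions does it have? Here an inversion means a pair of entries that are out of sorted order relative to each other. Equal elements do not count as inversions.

Element-by-element contributions:
3 → none → 0
6 → none → 0
9 → 7 → 1
7 → none → 0
12 → 10 → 1
10 → none → 0
13 → none → 0
15 → none → 0
18 → none → 0
21 → none → 0
21 → none → 0
23 → none → 0
Sum: 0 + 0 + 1 + 0 + 1 + 0 + 0 + 0 + 0 + 0 + 0 + 0 = 2

2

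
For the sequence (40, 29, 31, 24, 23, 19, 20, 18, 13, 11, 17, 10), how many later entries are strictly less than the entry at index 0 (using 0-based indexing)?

The element at index 0 is 40.
Elements after it: 29, 31, 24, 23, 19, 20, 18, 13, 11, 17, 10
Those smaller than 40: 29, 31, 24, 23, 19, 20, 18, 13, 11, 17, 10

11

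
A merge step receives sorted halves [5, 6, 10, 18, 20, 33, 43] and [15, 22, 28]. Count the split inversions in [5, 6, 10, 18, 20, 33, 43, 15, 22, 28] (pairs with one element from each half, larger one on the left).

Cross-inversions: 8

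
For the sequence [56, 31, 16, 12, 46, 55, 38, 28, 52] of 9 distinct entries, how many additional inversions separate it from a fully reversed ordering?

18 inversions short

Maximum inversions for 9 distinct elements is C(9, 2) = 9·8/2 = 36.
Current inversions — for each element, count later smaller elements:
56: 8
31: 3
16: 1
12: 0
46: 2
55: 3
38: 1
28: 0
52: 0
Current total: 8 + 3 + 1 + 0 + 2 + 3 + 1 + 0 + 0 = 18
Shortfall: 36 − 18 = 18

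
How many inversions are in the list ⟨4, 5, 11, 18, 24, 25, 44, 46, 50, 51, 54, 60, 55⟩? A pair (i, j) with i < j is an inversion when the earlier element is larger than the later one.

There is 1 inversion.

For each element, count later entries that are smaller:
4 → none → 0
5 → none → 0
11 → none → 0
18 → none → 0
24 → none → 0
25 → none → 0
44 → none → 0
46 → none → 0
50 → none → 0
51 → none → 0
54 → none → 0
60 → 55 → 1
55 → none → 0
Sum: 0 + 0 + 0 + 0 + 0 + 0 + 0 + 0 + 0 + 0 + 0 + 1 + 0 = 1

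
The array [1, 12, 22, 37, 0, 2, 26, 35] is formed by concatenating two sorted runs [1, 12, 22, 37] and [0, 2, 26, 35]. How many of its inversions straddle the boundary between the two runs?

9

Count, for every r in R, how many entries of L exceed r:
r = 0: 1, 12, 22, 37 → 4
r = 2: 12, 22, 37 → 3
r = 26: 37 → 1
r = 35: 37 → 1
Cross-inversions: 4 + 3 + 1 + 1 = 9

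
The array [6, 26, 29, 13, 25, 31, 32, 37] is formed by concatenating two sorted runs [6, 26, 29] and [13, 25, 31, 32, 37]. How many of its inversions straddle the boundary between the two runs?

4 cross-inversions

Count, for every r in R, how many entries of L exceed r:
r = 13: 26, 29 → 2
r = 25: 26, 29 → 2
r = 31: none → 0
r = 32: none → 0
r = 37: none → 0
Cross-inversions: 2 + 2 + 0 + 0 + 0 = 4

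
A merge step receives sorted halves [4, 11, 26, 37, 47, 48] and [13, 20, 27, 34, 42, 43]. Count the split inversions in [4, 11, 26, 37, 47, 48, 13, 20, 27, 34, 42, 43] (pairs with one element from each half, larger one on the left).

18

Count, for every r in R, how many entries of L exceed r:
r = 13: 26, 37, 47, 48 → 4
r = 20: 26, 37, 47, 48 → 4
r = 27: 37, 47, 48 → 3
r = 34: 37, 47, 48 → 3
r = 42: 47, 48 → 2
r = 43: 47, 48 → 2
Cross-inversions: 4 + 4 + 3 + 3 + 2 + 2 = 18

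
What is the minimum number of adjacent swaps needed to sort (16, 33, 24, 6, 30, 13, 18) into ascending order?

12

The minimum number of adjacent swaps to sort an array equals its inversion count, since every such swap removes exactly one inversion.
Count inversions — for each element, later elements that are smaller:
16: 6, 13 → 2
33: 24, 6, 30, 13, 18 → 5
24: 6, 13, 18 → 3
6: none → 0
30: 13, 18 → 2
13: none → 0
18: none → 0
Total inversions: 2 + 5 + 3 + 0 + 2 + 0 + 0 = 12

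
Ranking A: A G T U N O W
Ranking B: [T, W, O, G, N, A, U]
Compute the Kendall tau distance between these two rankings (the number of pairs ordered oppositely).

There are 14 discordant pairs.

Assign each item its position (1..7) in the first ordering, then rewrite the second ordering as that position sequence:
positions: A→1, G→2, T→3, U→4, N→5, O→6, W→7
second ordering as positions: [3, 7, 6, 2, 5, 1, 4]
Discordant pairs = inversions in this position sequence.
3: 2, 1 → 2
7: 6, 2, 5, 1, 4 → 5
6: 2, 5, 1, 4 → 4
2: 1 → 1
5: 1, 4 → 2
1: 0
4: 0
Total: 2 + 5 + 4 + 1 + 2 + 0 + 0 = 14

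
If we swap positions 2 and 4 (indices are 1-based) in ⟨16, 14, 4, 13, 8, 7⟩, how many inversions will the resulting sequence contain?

Positions 2 and 4 hold 14 and 13; after swapping, the array is [16, 13, 4, 14, 8, 7].
For each element, count later entries that are smaller:
16 → 13, 4, 14, 8, 7 → 5
13 → 4, 8, 7 → 3
4 → none → 0
14 → 8, 7 → 2
8 → 7 → 1
7 → none → 0
Sum: 5 + 3 + 0 + 2 + 1 + 0 = 11

There are 11 inversions.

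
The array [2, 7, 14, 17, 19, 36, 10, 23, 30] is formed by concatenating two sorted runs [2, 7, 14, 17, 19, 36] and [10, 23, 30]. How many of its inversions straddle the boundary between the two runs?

6 cross-inversions

For each element r of the right run, count left-run elements greater than r:
r = 10: 14, 17, 19, 36 → 4
r = 23: 36 → 1
r = 30: 36 → 1
Cross-inversions: 4 + 1 + 1 = 6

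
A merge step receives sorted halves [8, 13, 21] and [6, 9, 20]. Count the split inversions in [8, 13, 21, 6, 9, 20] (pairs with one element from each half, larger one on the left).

Take each right-half value and tally the left-half values above it:
r = 6: 8, 13, 21 → 3
r = 9: 13, 21 → 2
r = 20: 21 → 1
Cross-inversions: 3 + 2 + 1 = 6

There are 6 split inversions.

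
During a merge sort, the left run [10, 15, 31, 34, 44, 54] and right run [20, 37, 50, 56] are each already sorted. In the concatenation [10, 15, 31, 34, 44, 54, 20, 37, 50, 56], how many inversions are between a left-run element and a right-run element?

7 split inversions

For each element r of the right run, count left-run elements greater than r:
r = 20: 31, 34, 44, 54 → 4
r = 37: 44, 54 → 2
r = 50: 54 → 1
r = 56: none → 0
Cross-inversions: 4 + 2 + 1 + 0 = 7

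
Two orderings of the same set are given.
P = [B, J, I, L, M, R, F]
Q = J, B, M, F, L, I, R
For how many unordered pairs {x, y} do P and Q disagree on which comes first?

Assign each item its position (1..7) in the first ordering, then rewrite the second ordering as that position sequence:
positions: B→1, J→2, I→3, L→4, M→5, R→6, F→7
second ordering as positions: [2, 1, 5, 7, 4, 3, 6]
Discordant pairs = inversions in this position sequence.
2: 1 → 1
1: 0
5: 4, 3 → 2
7: 4, 3, 6 → 3
4: 3 → 1
3: 0
6: 0
Total: 1 + 0 + 2 + 3 + 1 + 0 + 0 = 7

7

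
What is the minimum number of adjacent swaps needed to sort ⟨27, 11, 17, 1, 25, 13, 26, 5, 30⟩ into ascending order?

16

The minimum number of adjacent swaps to sort an array equals its inversion count, since every such swap removes exactly one inversion.
Count inversions — for each element, later elements that are smaller:
27: 11, 17, 1, 25, 13, 26, 5 → 7
11: 1, 5 → 2
17: 1, 13, 5 → 3
1: none → 0
25: 13, 5 → 2
13: 5 → 1
26: 5 → 1
5: none → 0
30: none → 0
Total inversions: 7 + 2 + 3 + 0 + 2 + 1 + 1 + 0 + 0 = 16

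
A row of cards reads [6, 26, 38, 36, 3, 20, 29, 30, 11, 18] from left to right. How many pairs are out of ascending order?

Element-by-element contributions:
6 → 3 → 1
26 → 3, 20, 11, 18 → 4
38 → 36, 3, 20, 29, 30, 11, 18 → 7
36 → 3, 20, 29, 30, 11, 18 → 6
3 → none → 0
20 → 11, 18 → 2
29 → 11, 18 → 2
30 → 11, 18 → 2
11 → none → 0
18 → none → 0
Sum: 1 + 4 + 7 + 6 + 0 + 2 + 2 + 2 + 0 + 0 = 24

Inversions: 24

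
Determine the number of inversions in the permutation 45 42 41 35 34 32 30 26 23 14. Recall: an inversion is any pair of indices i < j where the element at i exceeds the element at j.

There are 45 out-of-order pairs.

Element-by-element contributions:
45 → 42, 41, 35, 34, 32, 30, 26, 23, 14 → 9
42 → 41, 35, 34, 32, 30, 26, 23, 14 → 8
41 → 35, 34, 32, 30, 26, 23, 14 → 7
35 → 34, 32, 30, 26, 23, 14 → 6
34 → 32, 30, 26, 23, 14 → 5
32 → 30, 26, 23, 14 → 4
30 → 26, 23, 14 → 3
26 → 23, 14 → 2
23 → 14 → 1
14 → none → 0
Sum: 9 + 8 + 7 + 6 + 5 + 4 + 3 + 2 + 1 + 0 = 45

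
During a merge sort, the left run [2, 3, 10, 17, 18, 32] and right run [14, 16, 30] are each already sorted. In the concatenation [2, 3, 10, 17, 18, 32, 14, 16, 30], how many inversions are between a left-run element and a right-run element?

Take each right-half value and tally the left-half values above it:
r = 14: 17, 18, 32 → 3
r = 16: 17, 18, 32 → 3
r = 30: 32 → 1
Cross-inversions: 3 + 3 + 1 = 7

There are 7 split inversions.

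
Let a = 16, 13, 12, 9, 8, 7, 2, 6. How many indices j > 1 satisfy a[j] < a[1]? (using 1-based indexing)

The element at index 1 is 16.
Elements after it: 13, 12, 9, 8, 7, 2, 6
Those smaller than 16: 13, 12, 9, 8, 7, 2, 6

7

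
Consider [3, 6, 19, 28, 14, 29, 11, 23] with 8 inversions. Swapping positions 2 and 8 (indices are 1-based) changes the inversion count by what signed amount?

+7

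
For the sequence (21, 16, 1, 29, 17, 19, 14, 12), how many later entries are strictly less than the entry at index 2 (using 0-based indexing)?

0 such elements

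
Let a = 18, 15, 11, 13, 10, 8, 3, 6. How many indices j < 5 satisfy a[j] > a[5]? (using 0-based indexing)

5 such elements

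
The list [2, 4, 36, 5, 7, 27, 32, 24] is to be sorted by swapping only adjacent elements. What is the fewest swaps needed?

7 adjacent swaps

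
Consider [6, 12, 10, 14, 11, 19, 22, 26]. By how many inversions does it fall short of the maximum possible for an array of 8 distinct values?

25 inversions short

Maximum inversions for 8 distinct elements is C(8, 2) = 8·7/2 = 28.
Current inversions — for each element, count later smaller elements:
6: 0
12: 2
10: 0
14: 1
11: 0
19: 0
22: 0
26: 0
Current total: 0 + 2 + 0 + 1 + 0 + 0 + 0 + 0 = 3
Shortfall: 28 − 3 = 25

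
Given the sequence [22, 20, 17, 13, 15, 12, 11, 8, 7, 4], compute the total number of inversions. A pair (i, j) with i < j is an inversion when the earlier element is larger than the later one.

Count, for each position, how many later elements it exceeds:
22 → 20, 17, 13, 15, 12, 11, 8, 7, 4 → 9
20 → 17, 13, 15, 12, 11, 8, 7, 4 → 8
17 → 13, 15, 12, 11, 8, 7, 4 → 7
13 → 12, 11, 8, 7, 4 → 5
15 → 12, 11, 8, 7, 4 → 5
12 → 11, 8, 7, 4 → 4
11 → 8, 7, 4 → 3
8 → 7, 4 → 2
7 → 4 → 1
4 → none → 0
Sum: 9 + 8 + 7 + 5 + 5 + 4 + 3 + 2 + 1 + 0 = 44

44 inversions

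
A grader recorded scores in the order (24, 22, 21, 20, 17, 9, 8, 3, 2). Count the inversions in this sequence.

Sweep left to right; for each value list the smaller values that follow it:
24 → 22, 21, 20, 17, 9, 8, 3, 2 → 8
22 → 21, 20, 17, 9, 8, 3, 2 → 7
21 → 20, 17, 9, 8, 3, 2 → 6
20 → 17, 9, 8, 3, 2 → 5
17 → 9, 8, 3, 2 → 4
9 → 8, 3, 2 → 3
8 → 3, 2 → 2
3 → 2 → 1
2 → none → 0
Sum: 8 + 7 + 6 + 5 + 4 + 3 + 2 + 1 + 0 = 36

36 inversions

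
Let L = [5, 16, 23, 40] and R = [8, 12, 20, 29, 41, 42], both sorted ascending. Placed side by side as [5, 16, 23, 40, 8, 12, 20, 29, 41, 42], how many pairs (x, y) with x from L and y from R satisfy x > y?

Take each right-half value and tally the left-half values above it:
r = 8: 16, 23, 40 → 3
r = 12: 16, 23, 40 → 3
r = 20: 23, 40 → 2
r = 29: 40 → 1
r = 41: none → 0
r = 42: none → 0
Cross-inversions: 3 + 3 + 2 + 1 + 0 + 0 = 9

9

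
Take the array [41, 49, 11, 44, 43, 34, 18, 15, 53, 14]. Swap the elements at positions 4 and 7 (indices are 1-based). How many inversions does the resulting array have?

Positions 4 and 7 hold 44 and 18; after swapping, the array is [41, 49, 11, 18, 43, 34, 44, 15, 53, 14].
Count, for each position, how many later elements it exceeds:
41: 5
49: 7
11: 0
18: 2
43: 3
34: 2
44: 2
15: 1
53: 1
14: 0
Sum: 5 + 7 + 0 + 2 + 3 + 2 + 2 + 1 + 1 + 0 = 23

Inversions: 23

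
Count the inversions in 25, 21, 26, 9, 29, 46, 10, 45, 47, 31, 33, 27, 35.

25

Sweep left to right; for each value list the smaller values that follow it:
25: 3
21: 2
26: 2
9: 0
29: 2
46: 6
10: 0
45: 4
47: 4
31: 1
33: 1
27: 0
35: 0
Sum: 3 + 2 + 2 + 0 + 2 + 6 + 0 + 4 + 4 + 1 + 1 + 0 + 0 = 25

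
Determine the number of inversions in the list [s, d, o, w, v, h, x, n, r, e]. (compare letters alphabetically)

Element-by-element contributions:
s: 6
d: 0
o: 3
w: 5
v: 4
h: 1
x: 3
n: 1
r: 1
e: 0
Sum: 6 + 0 + 3 + 5 + 4 + 1 + 3 + 1 + 1 + 0 = 24

24 out-of-order pairs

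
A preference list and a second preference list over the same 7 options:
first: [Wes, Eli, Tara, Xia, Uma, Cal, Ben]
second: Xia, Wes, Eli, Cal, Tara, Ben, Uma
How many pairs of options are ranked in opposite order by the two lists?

Assign each item its position (1..7) in the first ordering, then rewrite the second ordering as that position sequence:
positions: Wes→1, Eli→2, Tara→3, Xia→4, Uma→5, Cal→6, Ben→7
second ordering as positions: [4, 1, 2, 6, 3, 7, 5]
Discordant pairs = inversions in this position sequence.
4: 1, 2, 3 → 3
1: 0
2: 0
6: 3, 5 → 2
3: 0
7: 5 → 1
5: 0
Total: 3 + 0 + 0 + 2 + 0 + 1 + 0 = 6

6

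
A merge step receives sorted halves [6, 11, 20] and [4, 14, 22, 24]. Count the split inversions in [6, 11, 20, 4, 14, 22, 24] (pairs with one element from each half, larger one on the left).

Count, for every r in R, how many entries of L exceed r:
r = 4: 6, 11, 20 → 3
r = 14: 20 → 1
r = 22: none → 0
r = 24: none → 0
Cross-inversions: 3 + 1 + 0 + 0 = 4

4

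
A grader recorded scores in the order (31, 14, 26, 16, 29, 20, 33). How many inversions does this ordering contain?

Count, for each position, how many later elements it exceeds:
31 → 14, 26, 16, 29, 20 → 5
14 → none → 0
26 → 16, 20 → 2
16 → none → 0
29 → 20 → 1
20 → none → 0
33 → none → 0
Sum: 5 + 0 + 2 + 0 + 1 + 0 + 0 = 8

8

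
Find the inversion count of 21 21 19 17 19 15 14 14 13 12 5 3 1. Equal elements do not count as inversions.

For each element, count later entries that are smaller:
21 → 19, 17, 19, 15, 14, 14, 13, 12, 5, 3, 1 → 11
21 → 19, 17, 19, 15, 14, 14, 13, 12, 5, 3, 1 → 11
19 → 17, 15, 14, 14, 13, 12, 5, 3, 1 → 9
17 → 15, 14, 14, 13, 12, 5, 3, 1 → 8
19 → 15, 14, 14, 13, 12, 5, 3, 1 → 8
15 → 14, 14, 13, 12, 5, 3, 1 → 7
14 → 13, 12, 5, 3, 1 → 5
14 → 13, 12, 5, 3, 1 → 5
13 → 12, 5, 3, 1 → 4
12 → 5, 3, 1 → 3
5 → 3, 1 → 2
3 → 1 → 1
1 → none → 0
Sum: 11 + 11 + 9 + 8 + 8 + 7 + 5 + 5 + 4 + 3 + 2 + 1 + 0 = 74

74 inversions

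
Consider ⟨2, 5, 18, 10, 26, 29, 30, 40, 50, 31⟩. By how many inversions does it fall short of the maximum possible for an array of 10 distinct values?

42

Maximum inversions for 10 distinct elements is C(10, 2) = 10·9/2 = 45.
Current inversions — for each element, count later smaller elements:
2: 0
5: 0
18: 1
10: 0
26: 0
29: 0
30: 0
40: 1
50: 1
31: 0
Current total: 0 + 0 + 1 + 0 + 0 + 0 + 0 + 1 + 1 + 0 = 3
Shortfall: 45 − 3 = 42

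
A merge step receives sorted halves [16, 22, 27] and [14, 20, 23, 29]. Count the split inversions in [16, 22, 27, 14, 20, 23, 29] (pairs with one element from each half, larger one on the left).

For each element r of the right run, count left-run elements greater than r:
r = 14: 16, 22, 27 → 3
r = 20: 22, 27 → 2
r = 23: 27 → 1
r = 29: none → 0
Cross-inversions: 3 + 2 + 1 + 0 = 6

6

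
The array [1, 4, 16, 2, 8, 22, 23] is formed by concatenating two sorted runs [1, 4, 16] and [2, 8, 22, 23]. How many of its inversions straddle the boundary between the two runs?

For each element r of the right run, count left-run elements greater than r:
r = 2: 4, 16 → 2
r = 8: 16 → 1
r = 22: none → 0
r = 23: none → 0
Cross-inversions: 2 + 1 + 0 + 0 = 3

3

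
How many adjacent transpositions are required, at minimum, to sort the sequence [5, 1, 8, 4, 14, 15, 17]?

3

Minimum adjacent swaps = number of inversions (each swap of adjacent out-of-order elements removes one inversion and no swap can remove more).
Count inversions — for each element, later elements that are smaller:
5: 1, 4 → 2
1: none → 0
8: 4 → 1
4: none → 0
14: none → 0
15: none → 0
17: none → 0
Total inversions: 2 + 0 + 1 + 0 + 0 + 0 + 0 = 3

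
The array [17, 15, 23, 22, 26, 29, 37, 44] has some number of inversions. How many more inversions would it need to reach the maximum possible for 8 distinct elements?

Maximum inversions for 8 distinct elements is C(8, 2) = 8·7/2 = 28.
Current inversions — for each element, count later smaller elements:
17: 1
15: 0
23: 1
22: 0
26: 0
29: 0
37: 0
44: 0
Current total: 1 + 0 + 1 + 0 + 0 + 0 + 0 + 0 = 2
Shortfall: 28 − 2 = 26

26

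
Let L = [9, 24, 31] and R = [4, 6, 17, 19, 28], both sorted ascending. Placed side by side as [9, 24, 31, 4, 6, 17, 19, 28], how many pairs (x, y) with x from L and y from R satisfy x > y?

For each element r of the right run, count left-run elements greater than r:
r = 4: 9, 24, 31 → 3
r = 6: 9, 24, 31 → 3
r = 17: 24, 31 → 2
r = 19: 24, 31 → 2
r = 28: 31 → 1
Cross-inversions: 3 + 3 + 2 + 2 + 1 = 11

11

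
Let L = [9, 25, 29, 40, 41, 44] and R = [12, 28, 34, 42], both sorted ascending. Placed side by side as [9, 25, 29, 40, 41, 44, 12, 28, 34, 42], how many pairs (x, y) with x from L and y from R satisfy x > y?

Split inversions: 13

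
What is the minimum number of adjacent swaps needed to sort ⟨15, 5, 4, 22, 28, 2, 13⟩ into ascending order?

11 swaps

Each adjacent swap fixes exactly one inversion, so the minimum swap count equals the number of inversions.
Count inversions — for each element, later elements that are smaller:
15: 5, 4, 2, 13 → 4
5: 4, 2 → 2
4: 2 → 1
22: 2, 13 → 2
28: 2, 13 → 2
2: none → 0
13: none → 0
Total inversions: 4 + 2 + 1 + 2 + 2 + 0 + 0 = 11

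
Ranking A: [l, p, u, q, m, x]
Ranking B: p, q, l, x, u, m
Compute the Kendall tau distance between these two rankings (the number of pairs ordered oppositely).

Assign each item its position (1..6) in the first ordering, then rewrite the second ordering as that position sequence:
positions: l→1, p→2, u→3, q→4, m→5, x→6
second ordering as positions: [2, 4, 1, 6, 3, 5]
Discordant pairs = inversions in this position sequence.
2: 1 → 1
4: 1, 3 → 2
1: 0
6: 3, 5 → 2
3: 0
5: 0
Total: 1 + 2 + 0 + 2 + 0 + 0 = 5

5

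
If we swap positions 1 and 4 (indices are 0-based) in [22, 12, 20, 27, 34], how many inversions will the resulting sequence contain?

Inversions: 7

Positions 1 and 4 hold 12 and 34; after swapping, the array is [22, 34, 20, 27, 12].
Count, for each position, how many later elements it exceeds:
22: 2
34: 3
20: 1
27: 1
12: 0
Sum: 2 + 3 + 1 + 1 + 0 = 7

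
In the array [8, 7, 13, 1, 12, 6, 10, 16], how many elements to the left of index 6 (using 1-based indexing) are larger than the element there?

4

The element at index 6 is 6.
Elements before it: 8, 7, 13, 1, 12
Those larger than 6: 8, 7, 13, 12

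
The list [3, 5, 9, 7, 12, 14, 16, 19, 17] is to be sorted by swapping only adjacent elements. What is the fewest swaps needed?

There are 2 adjacent swaps.

Each adjacent swap fixes exactly one inversion, so the minimum swap count equals the number of inversions.
Count inversions — for each element, later elements that are smaller:
3: none → 0
5: none → 0
9: 7 → 1
7: none → 0
12: none → 0
14: none → 0
16: none → 0
19: 17 → 1
17: none → 0
Total inversions: 0 + 0 + 1 + 0 + 0 + 0 + 0 + 1 + 0 = 2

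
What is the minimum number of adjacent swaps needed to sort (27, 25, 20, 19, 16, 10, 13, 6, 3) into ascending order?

Each adjacent swap fixes exactly one inversion, so the minimum swap count equals the number of inversions.
Count inversions — for each element, later elements that are smaller:
27: 25, 20, 19, 16, 10, 13, 6, 3 → 8
25: 20, 19, 16, 10, 13, 6, 3 → 7
20: 19, 16, 10, 13, 6, 3 → 6
19: 16, 10, 13, 6, 3 → 5
16: 10, 13, 6, 3 → 4
10: 6, 3 → 2
13: 6, 3 → 2
6: 3 → 1
3: none → 0
Total inversions: 8 + 7 + 6 + 5 + 4 + 2 + 2 + 1 + 0 = 35

35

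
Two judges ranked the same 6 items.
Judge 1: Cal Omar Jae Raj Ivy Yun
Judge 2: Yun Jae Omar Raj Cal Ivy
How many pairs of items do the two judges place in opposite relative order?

Assign each item its position (1..6) in the first ordering, then rewrite the second ordering as that position sequence:
positions: Cal→1, Omar→2, Jae→3, Raj→4, Ivy→5, Yun→6
second ordering as positions: [6, 3, 2, 4, 1, 5]
Discordant pairs = inversions in this position sequence.
6: 3, 2, 4, 1, 5 → 5
3: 2, 1 → 2
2: 1 → 1
4: 1 → 1
1: 0
5: 0
Total: 5 + 2 + 1 + 1 + 0 + 0 = 9

Discordant pairs: 9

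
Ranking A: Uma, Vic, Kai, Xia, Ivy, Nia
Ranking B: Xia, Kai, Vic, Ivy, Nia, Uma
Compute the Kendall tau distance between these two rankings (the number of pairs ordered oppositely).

There are 8 discordant pairs.

Assign each item its position (1..6) in the first ordering, then rewrite the second ordering as that position sequence:
positions: Uma→1, Vic→2, Kai→3, Xia→4, Ivy→5, Nia→6
second ordering as positions: [4, 3, 2, 5, 6, 1]
Discordant pairs = inversions in this position sequence.
4: 3, 2, 1 → 3
3: 2, 1 → 2
2: 1 → 1
5: 1 → 1
6: 1 → 1
1: 0
Total: 3 + 2 + 1 + 1 + 1 + 0 = 8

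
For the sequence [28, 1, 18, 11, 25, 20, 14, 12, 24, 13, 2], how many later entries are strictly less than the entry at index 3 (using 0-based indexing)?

1

The element at index 3 is 11.
Elements after it: 25, 20, 14, 12, 24, 13, 2
Those smaller than 11: 2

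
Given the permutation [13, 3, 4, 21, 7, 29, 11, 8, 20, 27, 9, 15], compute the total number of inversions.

Out-of-order pairs: 24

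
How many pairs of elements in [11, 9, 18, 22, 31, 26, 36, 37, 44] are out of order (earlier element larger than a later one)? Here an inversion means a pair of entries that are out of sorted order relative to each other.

For each element, count later entries that are smaller:
11: 1
9: 0
18: 0
22: 0
31: 1
26: 0
36: 0
37: 0
44: 0
Sum: 1 + 0 + 0 + 0 + 1 + 0 + 0 + 0 + 0 = 2

2 inversions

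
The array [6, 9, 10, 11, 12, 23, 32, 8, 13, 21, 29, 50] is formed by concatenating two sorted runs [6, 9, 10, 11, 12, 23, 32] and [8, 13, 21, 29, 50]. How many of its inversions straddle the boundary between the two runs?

11 split inversions

For each element r of the right run, count left-run elements greater than r:
r = 8: 9, 10, 11, 12, 23, 32 → 6
r = 13: 23, 32 → 2
r = 21: 23, 32 → 2
r = 29: 32 → 1
r = 50: none → 0
Cross-inversions: 6 + 2 + 2 + 1 + 0 = 11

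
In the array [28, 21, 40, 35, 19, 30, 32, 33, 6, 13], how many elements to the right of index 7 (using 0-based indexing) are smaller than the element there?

The element at index 7 is 33.
Elements after it: 6, 13
Those smaller than 33: 6, 13

2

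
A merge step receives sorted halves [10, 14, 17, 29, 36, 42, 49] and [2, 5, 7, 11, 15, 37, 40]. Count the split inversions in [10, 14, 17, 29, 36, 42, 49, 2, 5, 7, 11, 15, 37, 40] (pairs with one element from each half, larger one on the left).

Count, for every r in R, how many entries of L exceed r:
r = 2: 10, 14, 17, 29, 36, 42, 49 → 7
r = 5: 10, 14, 17, 29, 36, 42, 49 → 7
r = 7: 10, 14, 17, 29, 36, 42, 49 → 7
r = 11: 14, 17, 29, 36, 42, 49 → 6
r = 15: 17, 29, 36, 42, 49 → 5
r = 37: 42, 49 → 2
r = 40: 42, 49 → 2
Cross-inversions: 7 + 7 + 7 + 6 + 5 + 2 + 2 = 36

36 cross-inversions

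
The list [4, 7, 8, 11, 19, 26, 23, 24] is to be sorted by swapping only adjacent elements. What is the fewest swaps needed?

2

The minimum number of adjacent swaps to sort an array equals its inversion count, since every such swap removes exactly one inversion.
Count inversions — for each element, later elements that are smaller:
4: none → 0
7: none → 0
8: none → 0
11: none → 0
19: none → 0
26: 23, 24 → 2
23: none → 0
24: none → 0
Total inversions: 0 + 0 + 0 + 0 + 0 + 2 + 0 + 0 = 2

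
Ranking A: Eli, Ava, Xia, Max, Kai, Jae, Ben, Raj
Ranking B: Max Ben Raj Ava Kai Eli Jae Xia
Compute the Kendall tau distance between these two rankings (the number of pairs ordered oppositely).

17 discordant pairs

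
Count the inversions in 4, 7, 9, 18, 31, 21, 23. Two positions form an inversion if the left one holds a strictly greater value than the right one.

2 out-of-order pairs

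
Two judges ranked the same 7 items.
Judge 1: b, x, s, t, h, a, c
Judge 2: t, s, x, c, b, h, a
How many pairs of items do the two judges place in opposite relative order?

9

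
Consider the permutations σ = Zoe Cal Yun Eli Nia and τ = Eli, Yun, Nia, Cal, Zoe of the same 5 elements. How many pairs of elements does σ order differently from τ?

There are 8 discordant pairs.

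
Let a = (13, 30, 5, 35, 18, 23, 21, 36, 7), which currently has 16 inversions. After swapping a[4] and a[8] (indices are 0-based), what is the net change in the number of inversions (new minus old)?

-1

Positions 4 and 8 hold 18 and 7; after swapping, the array is [13, 30, 5, 35, 7, 23, 21, 36, 18].
For each element, count later entries that are smaller:
13: 2
30: 5
5: 0
35: 4
7: 0
23: 2
21: 1
36: 1
18: 0
Sum: 2 + 5 + 0 + 4 + 0 + 2 + 1 + 1 + 0 = 15
Change: 15 − 16 = -1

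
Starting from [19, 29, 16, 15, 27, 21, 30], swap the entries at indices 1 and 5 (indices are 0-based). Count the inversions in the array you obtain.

5 inversions

Positions 1 and 5 hold 29 and 21; after swapping, the array is [19, 21, 16, 15, 27, 29, 30].
For each element, count later entries that are smaller:
19 → 16, 15 → 2
21 → 16, 15 → 2
16 → 15 → 1
15 → none → 0
27 → none → 0
29 → none → 0
30 → none → 0
Sum: 2 + 2 + 1 + 0 + 0 + 0 + 0 = 5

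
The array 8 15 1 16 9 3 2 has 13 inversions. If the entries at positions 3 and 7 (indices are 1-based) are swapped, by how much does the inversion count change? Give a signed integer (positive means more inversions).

+1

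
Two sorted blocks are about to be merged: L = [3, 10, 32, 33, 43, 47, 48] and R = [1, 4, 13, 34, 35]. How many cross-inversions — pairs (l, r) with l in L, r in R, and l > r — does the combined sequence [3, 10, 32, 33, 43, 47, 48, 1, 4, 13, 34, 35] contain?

For each element r of the right run, count left-run elements greater than r:
r = 1: 3, 10, 32, 33, 43, 47, 48 → 7
r = 4: 10, 32, 33, 43, 47, 48 → 6
r = 13: 32, 33, 43, 47, 48 → 5
r = 34: 43, 47, 48 → 3
r = 35: 43, 47, 48 → 3
Cross-inversions: 7 + 6 + 5 + 3 + 3 = 24

24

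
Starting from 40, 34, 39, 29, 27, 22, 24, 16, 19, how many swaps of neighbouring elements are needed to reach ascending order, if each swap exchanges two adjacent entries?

Minimum adjacent swaps = number of inversions (each swap of adjacent out-of-order elements removes one inversion and no swap can remove more).
Count inversions — for each element, later elements that are smaller:
40: 34, 39, 29, 27, 22, 24, 16, 19 → 8
34: 29, 27, 22, 24, 16, 19 → 6
39: 29, 27, 22, 24, 16, 19 → 6
29: 27, 22, 24, 16, 19 → 5
27: 22, 24, 16, 19 → 4
22: 16, 19 → 2
24: 16, 19 → 2
16: none → 0
19: none → 0
Total inversions: 8 + 6 + 6 + 5 + 4 + 2 + 2 + 0 + 0 = 33

33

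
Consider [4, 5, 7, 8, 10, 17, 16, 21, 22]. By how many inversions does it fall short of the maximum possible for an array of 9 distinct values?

35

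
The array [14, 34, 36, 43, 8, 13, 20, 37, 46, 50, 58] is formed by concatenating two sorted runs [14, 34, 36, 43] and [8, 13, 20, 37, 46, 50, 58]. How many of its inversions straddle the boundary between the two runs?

12 cross-inversions

Count, for every r in R, how many entries of L exceed r:
r = 8: 14, 34, 36, 43 → 4
r = 13: 14, 34, 36, 43 → 4
r = 20: 34, 36, 43 → 3
r = 37: 43 → 1
r = 46: none → 0
r = 50: none → 0
r = 58: none → 0
Cross-inversions: 4 + 4 + 3 + 1 + 0 + 0 + 0 = 12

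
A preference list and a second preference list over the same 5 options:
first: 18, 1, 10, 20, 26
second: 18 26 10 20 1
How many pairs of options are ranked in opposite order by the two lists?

Assign each item its position (1..5) in the first ordering, then rewrite the second ordering as that position sequence:
positions: 18→1, 1→2, 10→3, 20→4, 26→5
second ordering as positions: [1, 5, 3, 4, 2]
Discordant pairs = inversions in this position sequence.
1: 0
5: 3, 4, 2 → 3
3: 2 → 1
4: 2 → 1
2: 0
Total: 0 + 3 + 1 + 1 + 0 = 5

Pairs: 5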